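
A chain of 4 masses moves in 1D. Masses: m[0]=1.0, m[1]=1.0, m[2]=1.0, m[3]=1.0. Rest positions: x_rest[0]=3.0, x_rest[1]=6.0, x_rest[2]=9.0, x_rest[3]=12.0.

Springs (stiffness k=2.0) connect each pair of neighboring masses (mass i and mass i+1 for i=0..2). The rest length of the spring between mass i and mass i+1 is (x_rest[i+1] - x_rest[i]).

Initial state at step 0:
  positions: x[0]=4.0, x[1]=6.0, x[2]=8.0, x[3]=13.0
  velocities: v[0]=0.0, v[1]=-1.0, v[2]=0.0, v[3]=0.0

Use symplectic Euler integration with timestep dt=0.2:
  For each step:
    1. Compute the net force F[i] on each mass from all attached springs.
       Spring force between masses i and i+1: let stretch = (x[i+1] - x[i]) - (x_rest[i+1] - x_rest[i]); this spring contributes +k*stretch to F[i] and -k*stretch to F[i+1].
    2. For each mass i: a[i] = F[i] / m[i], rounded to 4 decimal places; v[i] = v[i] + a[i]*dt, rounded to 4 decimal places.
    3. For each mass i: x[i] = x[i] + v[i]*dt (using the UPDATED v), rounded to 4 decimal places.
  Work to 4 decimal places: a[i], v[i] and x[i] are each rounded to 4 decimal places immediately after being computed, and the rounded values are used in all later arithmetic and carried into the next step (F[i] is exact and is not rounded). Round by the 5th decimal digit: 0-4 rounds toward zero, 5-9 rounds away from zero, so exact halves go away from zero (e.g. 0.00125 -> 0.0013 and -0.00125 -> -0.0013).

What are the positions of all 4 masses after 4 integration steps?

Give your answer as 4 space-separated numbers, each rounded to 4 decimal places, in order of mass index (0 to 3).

Step 0: x=[4.0000 6.0000 8.0000 13.0000] v=[0.0000 -1.0000 0.0000 0.0000]
Step 1: x=[3.9200 5.8000 8.2400 12.8400] v=[-0.4000 -1.0000 1.2000 -0.8000]
Step 2: x=[3.7504 5.6448 8.6528 12.5520] v=[-0.8480 -0.7760 2.0640 -1.4400]
Step 3: x=[3.4924 5.5787 9.1369 12.1921] v=[-1.2902 -0.3306 2.4205 -1.7997]
Step 4: x=[3.1613 5.6303 9.5808 11.8277] v=[-1.6557 0.2582 2.2193 -1.8218]

Answer: 3.1613 5.6303 9.5808 11.8277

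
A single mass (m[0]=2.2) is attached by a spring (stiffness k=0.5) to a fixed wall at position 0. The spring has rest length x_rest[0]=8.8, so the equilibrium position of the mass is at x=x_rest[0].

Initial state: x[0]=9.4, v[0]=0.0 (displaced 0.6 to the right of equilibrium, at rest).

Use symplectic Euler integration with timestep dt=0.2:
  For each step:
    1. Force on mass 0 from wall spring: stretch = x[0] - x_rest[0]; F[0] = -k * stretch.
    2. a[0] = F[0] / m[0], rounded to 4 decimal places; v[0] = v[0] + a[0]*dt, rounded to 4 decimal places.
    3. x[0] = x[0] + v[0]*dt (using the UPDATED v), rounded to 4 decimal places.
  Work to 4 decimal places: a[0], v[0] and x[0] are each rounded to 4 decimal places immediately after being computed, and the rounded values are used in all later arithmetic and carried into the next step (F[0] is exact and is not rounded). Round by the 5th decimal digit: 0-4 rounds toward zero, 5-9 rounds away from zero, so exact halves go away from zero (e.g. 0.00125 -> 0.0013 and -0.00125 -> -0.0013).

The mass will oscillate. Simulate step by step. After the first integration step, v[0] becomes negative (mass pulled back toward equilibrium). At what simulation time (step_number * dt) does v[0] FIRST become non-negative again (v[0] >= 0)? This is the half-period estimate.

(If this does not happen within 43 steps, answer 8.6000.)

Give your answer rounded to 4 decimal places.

Answer: 6.6000

Derivation:
Step 0: x=[9.4000] v=[0.0000]
Step 1: x=[9.3945] v=[-0.0273]
Step 2: x=[9.3836] v=[-0.0543]
Step 3: x=[9.3674] v=[-0.0808]
Step 4: x=[9.3461] v=[-0.1066]
Step 5: x=[9.3198] v=[-0.1314]
Step 6: x=[9.2888] v=[-0.1550]
Step 7: x=[9.2534] v=[-0.1772]
Step 8: x=[9.2138] v=[-0.1978]
Step 9: x=[9.1705] v=[-0.2166]
Step 10: x=[9.1238] v=[-0.2334]
Step 11: x=[9.0742] v=[-0.2481]
Step 12: x=[9.0221] v=[-0.2606]
Step 13: x=[8.9680] v=[-0.2707]
Step 14: x=[8.9123] v=[-0.2783]
Step 15: x=[8.8556] v=[-0.2834]
Step 16: x=[8.7984] v=[-0.2859]
Step 17: x=[8.7412] v=[-0.2858]
Step 18: x=[8.6846] v=[-0.2831]
Step 19: x=[8.6290] v=[-0.2779]
Step 20: x=[8.5750] v=[-0.2701]
Step 21: x=[8.5230] v=[-0.2599]
Step 22: x=[8.4735] v=[-0.2473]
Step 23: x=[8.4270] v=[-0.2325]
Step 24: x=[8.3839] v=[-0.2155]
Step 25: x=[8.3446] v=[-0.1966]
Step 26: x=[8.3094] v=[-0.1759]
Step 27: x=[8.2787] v=[-0.1536]
Step 28: x=[8.2527] v=[-0.1299]
Step 29: x=[8.2317] v=[-0.1050]
Step 30: x=[8.2159] v=[-0.0792]
Step 31: x=[8.2054] v=[-0.0526]
Step 32: x=[8.2003] v=[-0.0256]
Step 33: x=[8.2006] v=[0.0017]
First v>=0 after going negative at step 33, time=6.6000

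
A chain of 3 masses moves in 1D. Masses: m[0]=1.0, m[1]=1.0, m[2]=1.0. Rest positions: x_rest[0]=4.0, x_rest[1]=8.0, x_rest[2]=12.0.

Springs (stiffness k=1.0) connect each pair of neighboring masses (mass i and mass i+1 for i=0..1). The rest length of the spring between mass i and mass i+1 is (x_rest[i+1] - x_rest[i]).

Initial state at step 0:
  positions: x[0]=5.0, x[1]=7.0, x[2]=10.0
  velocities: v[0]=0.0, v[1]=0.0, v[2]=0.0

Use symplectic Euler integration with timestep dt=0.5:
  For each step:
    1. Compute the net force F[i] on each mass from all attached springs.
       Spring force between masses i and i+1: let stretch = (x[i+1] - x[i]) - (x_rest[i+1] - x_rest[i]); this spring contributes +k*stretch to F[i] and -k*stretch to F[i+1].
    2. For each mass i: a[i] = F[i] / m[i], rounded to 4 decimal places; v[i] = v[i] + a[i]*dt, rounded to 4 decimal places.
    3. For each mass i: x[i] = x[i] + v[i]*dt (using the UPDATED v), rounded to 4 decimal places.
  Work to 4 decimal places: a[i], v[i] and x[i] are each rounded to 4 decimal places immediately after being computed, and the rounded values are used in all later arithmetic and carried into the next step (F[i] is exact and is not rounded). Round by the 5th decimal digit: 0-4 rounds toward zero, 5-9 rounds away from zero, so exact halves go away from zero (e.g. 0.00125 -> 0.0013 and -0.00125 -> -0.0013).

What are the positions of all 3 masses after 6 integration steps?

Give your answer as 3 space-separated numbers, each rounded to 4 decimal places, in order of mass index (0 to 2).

Answer: 1.9657 7.0024 13.0325

Derivation:
Step 0: x=[5.0000 7.0000 10.0000] v=[0.0000 0.0000 0.0000]
Step 1: x=[4.5000 7.2500 10.2500] v=[-1.0000 0.5000 0.5000]
Step 2: x=[3.6875 7.5625 10.7500] v=[-1.6250 0.6250 1.0000]
Step 3: x=[2.8438 7.7032 11.4532] v=[-1.6875 0.2813 1.4063]
Step 4: x=[2.2149 7.5665 12.2189] v=[-1.2578 -0.2734 1.5313]
Step 5: x=[1.9239 7.2550 12.8215] v=[-0.5820 -0.6230 1.2051]
Step 6: x=[1.9657 7.0024 13.0325] v=[0.0836 -0.5053 0.4219]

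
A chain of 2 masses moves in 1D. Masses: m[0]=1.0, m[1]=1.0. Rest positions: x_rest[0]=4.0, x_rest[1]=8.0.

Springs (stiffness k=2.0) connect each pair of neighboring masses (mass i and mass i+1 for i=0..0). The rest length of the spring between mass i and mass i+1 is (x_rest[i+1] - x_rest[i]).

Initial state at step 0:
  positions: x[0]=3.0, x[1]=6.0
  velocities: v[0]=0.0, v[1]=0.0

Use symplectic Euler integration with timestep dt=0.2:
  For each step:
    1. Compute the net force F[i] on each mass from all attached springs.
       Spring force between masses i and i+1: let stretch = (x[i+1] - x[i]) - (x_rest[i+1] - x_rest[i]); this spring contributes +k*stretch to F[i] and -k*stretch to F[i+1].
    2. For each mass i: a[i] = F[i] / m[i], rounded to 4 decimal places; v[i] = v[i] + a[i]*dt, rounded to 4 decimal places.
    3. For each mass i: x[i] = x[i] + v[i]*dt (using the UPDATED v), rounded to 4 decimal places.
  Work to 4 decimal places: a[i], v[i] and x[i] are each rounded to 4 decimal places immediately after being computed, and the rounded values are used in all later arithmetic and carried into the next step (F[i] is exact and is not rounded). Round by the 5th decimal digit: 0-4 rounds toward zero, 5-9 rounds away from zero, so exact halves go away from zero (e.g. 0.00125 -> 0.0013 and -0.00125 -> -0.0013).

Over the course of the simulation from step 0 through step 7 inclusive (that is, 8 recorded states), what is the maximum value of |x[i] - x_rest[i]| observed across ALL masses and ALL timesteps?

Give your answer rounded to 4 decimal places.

Step 0: x=[3.0000 6.0000] v=[0.0000 0.0000]
Step 1: x=[2.9200 6.0800] v=[-0.4000 0.4000]
Step 2: x=[2.7728 6.2272] v=[-0.7360 0.7360]
Step 3: x=[2.5820 6.4180] v=[-0.9542 0.9542]
Step 4: x=[2.3780 6.6220] v=[-1.0198 1.0198]
Step 5: x=[2.1936 6.8064] v=[-0.9222 0.9222]
Step 6: x=[2.0582 6.9418] v=[-0.6771 0.6771]
Step 7: x=[1.9935 7.0065] v=[-0.3237 0.3237]
Max displacement = 2.0065

Answer: 2.0065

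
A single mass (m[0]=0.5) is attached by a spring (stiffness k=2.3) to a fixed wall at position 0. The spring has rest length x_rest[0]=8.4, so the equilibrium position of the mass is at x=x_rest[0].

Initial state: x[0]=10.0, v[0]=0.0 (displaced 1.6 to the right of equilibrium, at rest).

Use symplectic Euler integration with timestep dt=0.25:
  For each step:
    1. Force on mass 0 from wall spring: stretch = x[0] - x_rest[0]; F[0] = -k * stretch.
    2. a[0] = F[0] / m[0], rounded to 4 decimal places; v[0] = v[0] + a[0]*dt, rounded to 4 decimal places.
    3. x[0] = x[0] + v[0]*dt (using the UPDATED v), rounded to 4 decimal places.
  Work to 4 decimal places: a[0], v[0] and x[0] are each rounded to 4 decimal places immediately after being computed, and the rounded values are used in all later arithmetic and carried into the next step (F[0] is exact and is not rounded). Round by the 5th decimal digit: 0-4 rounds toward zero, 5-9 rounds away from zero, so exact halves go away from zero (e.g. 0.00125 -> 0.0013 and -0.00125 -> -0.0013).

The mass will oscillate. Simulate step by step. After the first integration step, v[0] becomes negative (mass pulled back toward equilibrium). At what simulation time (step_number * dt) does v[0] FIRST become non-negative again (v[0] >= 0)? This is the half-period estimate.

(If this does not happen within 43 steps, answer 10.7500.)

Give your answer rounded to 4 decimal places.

Answer: 1.5000

Derivation:
Step 0: x=[10.0000] v=[0.0000]
Step 1: x=[9.5400] v=[-1.8400]
Step 2: x=[8.7523] v=[-3.1510]
Step 3: x=[7.8633] v=[-3.5562]
Step 4: x=[7.1286] v=[-2.9390]
Step 5: x=[6.7594] v=[-1.4769]
Step 6: x=[6.8619] v=[0.4098]
First v>=0 after going negative at step 6, time=1.5000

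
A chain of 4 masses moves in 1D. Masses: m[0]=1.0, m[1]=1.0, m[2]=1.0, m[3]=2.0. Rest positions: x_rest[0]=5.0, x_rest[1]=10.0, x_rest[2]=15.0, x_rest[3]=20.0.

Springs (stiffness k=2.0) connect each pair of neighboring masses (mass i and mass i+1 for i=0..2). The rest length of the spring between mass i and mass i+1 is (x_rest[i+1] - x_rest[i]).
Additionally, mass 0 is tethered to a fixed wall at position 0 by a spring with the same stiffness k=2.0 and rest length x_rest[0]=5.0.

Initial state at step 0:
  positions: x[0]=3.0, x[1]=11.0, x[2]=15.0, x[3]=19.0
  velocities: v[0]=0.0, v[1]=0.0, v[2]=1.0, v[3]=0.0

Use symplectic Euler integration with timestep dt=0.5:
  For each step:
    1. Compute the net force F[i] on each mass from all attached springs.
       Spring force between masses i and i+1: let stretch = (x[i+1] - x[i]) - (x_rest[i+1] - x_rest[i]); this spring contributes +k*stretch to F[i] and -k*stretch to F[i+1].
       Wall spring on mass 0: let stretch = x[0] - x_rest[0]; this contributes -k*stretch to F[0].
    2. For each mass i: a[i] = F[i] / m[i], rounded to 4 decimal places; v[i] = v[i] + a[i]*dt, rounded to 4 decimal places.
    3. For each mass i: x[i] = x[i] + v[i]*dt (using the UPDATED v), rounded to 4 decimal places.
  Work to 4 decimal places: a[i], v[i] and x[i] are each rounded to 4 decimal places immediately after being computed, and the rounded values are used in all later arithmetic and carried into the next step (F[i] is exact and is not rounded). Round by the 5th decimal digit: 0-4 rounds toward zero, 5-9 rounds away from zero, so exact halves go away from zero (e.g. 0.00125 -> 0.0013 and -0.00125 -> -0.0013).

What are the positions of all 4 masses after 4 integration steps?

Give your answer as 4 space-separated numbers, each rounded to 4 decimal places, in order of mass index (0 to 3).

Answer: 3.9063 11.3282 13.9766 20.3322

Derivation:
Step 0: x=[3.0000 11.0000 15.0000 19.0000] v=[0.0000 0.0000 1.0000 0.0000]
Step 1: x=[5.5000 9.0000 15.5000 19.2500] v=[5.0000 -4.0000 1.0000 0.5000]
Step 2: x=[7.0000 8.5000 14.6250 19.8125] v=[3.0000 -1.0000 -1.7500 1.1250]
Step 3: x=[5.7500 10.3125 13.2813 20.3282] v=[-2.5000 3.6250 -2.6875 1.0313]
Step 4: x=[3.9063 11.3282 13.9766 20.3322] v=[-3.6875 2.0313 1.3906 0.0079]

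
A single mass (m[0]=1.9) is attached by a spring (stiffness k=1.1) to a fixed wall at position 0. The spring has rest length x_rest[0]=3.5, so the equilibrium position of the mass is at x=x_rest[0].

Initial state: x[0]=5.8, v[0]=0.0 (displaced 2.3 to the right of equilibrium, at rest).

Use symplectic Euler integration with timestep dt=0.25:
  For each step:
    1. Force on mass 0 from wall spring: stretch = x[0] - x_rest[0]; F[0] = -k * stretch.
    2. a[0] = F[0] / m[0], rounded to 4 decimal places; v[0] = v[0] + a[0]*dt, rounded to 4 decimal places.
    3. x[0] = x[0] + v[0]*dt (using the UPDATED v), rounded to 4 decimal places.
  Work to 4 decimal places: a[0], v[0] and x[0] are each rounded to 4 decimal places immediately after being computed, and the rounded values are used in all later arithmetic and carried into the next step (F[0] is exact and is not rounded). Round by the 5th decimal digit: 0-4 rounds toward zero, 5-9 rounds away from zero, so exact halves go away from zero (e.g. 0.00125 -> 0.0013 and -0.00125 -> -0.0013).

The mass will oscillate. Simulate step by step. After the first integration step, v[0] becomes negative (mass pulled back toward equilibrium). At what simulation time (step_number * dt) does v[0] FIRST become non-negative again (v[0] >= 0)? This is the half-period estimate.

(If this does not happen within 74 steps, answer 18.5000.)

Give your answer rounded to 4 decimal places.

Answer: 4.2500

Derivation:
Step 0: x=[5.8000] v=[0.0000]
Step 1: x=[5.7168] v=[-0.3329]
Step 2: x=[5.5534] v=[-0.6538]
Step 3: x=[5.3157] v=[-0.9510]
Step 4: x=[5.0123] v=[-1.2138]
Step 5: x=[4.6541] v=[-1.4327]
Step 6: x=[4.2542] v=[-1.5998]
Step 7: x=[3.8270] v=[-1.7090]
Step 8: x=[3.3879] v=[-1.7563]
Step 9: x=[2.9529] v=[-1.7401]
Step 10: x=[2.5377] v=[-1.6609]
Step 11: x=[2.1573] v=[-1.5216]
Step 12: x=[1.8255] v=[-1.3273]
Step 13: x=[1.5543] v=[-1.0850]
Step 14: x=[1.3535] v=[-0.8034]
Step 15: x=[1.2303] v=[-0.4927]
Step 16: x=[1.1893] v=[-0.1642]
Step 17: x=[1.2319] v=[0.1703]
First v>=0 after going negative at step 17, time=4.2500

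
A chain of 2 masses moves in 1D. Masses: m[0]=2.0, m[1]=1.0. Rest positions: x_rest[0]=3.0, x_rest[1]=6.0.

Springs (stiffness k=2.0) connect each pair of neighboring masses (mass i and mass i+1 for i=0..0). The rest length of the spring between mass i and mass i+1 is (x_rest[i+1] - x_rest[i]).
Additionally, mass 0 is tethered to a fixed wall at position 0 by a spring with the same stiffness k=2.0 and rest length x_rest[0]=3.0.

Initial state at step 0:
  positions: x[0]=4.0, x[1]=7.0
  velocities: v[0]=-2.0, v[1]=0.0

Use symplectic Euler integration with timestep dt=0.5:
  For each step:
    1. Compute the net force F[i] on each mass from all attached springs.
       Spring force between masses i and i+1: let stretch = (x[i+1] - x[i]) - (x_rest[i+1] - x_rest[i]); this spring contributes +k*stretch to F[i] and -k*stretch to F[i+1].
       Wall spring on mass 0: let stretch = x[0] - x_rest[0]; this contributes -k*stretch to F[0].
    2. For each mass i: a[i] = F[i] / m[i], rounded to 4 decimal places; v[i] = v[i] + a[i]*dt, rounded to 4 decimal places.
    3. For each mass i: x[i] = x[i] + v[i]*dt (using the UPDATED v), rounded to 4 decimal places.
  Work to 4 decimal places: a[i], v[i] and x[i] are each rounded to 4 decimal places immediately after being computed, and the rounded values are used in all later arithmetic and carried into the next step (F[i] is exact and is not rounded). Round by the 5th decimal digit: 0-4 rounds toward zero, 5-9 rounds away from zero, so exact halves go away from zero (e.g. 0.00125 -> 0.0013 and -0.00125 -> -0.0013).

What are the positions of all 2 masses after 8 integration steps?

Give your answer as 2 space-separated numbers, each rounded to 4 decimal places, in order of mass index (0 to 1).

Answer: 1.4050 5.5871

Derivation:
Step 0: x=[4.0000 7.0000] v=[-2.0000 0.0000]
Step 1: x=[2.7500 7.0000] v=[-2.5000 0.0000]
Step 2: x=[1.8750 6.3750] v=[-1.7500 -1.2500]
Step 3: x=[1.6563 5.0000] v=[-0.4375 -2.7500]
Step 4: x=[1.8594 3.4532] v=[0.4062 -3.0937]
Step 5: x=[1.9961 2.6095] v=[0.2734 -1.6875]
Step 6: x=[1.7871 2.9591] v=[-0.4180 0.6991]
Step 7: x=[1.4243 4.2227] v=[-0.7256 2.5271]
Step 8: x=[1.4050 5.5871] v=[-0.0386 2.7287]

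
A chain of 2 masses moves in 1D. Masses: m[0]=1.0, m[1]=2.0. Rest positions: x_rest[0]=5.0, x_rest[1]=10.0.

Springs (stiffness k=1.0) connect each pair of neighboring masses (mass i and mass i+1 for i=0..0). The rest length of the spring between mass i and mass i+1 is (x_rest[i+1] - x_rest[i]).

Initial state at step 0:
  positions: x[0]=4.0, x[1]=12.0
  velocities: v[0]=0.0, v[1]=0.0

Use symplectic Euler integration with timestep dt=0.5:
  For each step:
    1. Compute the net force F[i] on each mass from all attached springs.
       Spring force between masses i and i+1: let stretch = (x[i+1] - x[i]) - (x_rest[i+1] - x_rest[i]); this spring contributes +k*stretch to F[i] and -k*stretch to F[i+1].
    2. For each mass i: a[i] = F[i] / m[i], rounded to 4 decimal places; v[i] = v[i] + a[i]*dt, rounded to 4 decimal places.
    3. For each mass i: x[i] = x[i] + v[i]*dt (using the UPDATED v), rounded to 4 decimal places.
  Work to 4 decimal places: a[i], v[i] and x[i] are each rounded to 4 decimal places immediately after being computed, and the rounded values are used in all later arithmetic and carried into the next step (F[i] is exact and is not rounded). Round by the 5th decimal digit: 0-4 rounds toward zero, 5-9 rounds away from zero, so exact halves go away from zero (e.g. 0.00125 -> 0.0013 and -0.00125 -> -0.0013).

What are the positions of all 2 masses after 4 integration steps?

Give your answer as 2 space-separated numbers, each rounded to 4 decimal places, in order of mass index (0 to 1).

Answer: 7.9801 10.0100

Derivation:
Step 0: x=[4.0000 12.0000] v=[0.0000 0.0000]
Step 1: x=[4.7500 11.6250] v=[1.5000 -0.7500]
Step 2: x=[5.9688 11.0156] v=[2.4375 -1.2188]
Step 3: x=[7.1993 10.4004] v=[2.4609 -1.2305]
Step 4: x=[7.9801 10.0100] v=[1.5615 -0.7808]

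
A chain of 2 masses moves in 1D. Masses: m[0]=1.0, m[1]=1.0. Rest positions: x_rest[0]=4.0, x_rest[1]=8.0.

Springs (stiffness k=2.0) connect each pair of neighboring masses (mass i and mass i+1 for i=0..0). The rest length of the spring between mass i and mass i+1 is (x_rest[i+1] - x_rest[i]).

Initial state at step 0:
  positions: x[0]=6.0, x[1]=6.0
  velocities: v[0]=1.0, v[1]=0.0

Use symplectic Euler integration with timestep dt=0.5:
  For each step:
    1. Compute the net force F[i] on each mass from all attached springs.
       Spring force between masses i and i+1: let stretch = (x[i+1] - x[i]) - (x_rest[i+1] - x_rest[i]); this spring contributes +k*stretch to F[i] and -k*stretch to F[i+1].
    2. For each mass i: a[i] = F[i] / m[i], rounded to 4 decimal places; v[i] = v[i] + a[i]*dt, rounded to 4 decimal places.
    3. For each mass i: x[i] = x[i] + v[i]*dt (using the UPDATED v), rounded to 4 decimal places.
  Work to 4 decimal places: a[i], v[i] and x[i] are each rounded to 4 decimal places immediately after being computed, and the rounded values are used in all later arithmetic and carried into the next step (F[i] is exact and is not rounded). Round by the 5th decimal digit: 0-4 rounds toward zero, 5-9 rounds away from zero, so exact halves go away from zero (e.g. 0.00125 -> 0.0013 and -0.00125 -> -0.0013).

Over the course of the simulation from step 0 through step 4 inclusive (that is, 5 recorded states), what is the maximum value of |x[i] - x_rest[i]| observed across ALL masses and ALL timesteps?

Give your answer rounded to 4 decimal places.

Step 0: x=[6.0000 6.0000] v=[1.0000 0.0000]
Step 1: x=[4.5000 8.0000] v=[-3.0000 4.0000]
Step 2: x=[2.7500 10.2500] v=[-3.5000 4.5000]
Step 3: x=[2.7500 10.7500] v=[0.0000 1.0000]
Step 4: x=[4.7500 9.2500] v=[4.0000 -3.0000]
Max displacement = 2.7500

Answer: 2.7500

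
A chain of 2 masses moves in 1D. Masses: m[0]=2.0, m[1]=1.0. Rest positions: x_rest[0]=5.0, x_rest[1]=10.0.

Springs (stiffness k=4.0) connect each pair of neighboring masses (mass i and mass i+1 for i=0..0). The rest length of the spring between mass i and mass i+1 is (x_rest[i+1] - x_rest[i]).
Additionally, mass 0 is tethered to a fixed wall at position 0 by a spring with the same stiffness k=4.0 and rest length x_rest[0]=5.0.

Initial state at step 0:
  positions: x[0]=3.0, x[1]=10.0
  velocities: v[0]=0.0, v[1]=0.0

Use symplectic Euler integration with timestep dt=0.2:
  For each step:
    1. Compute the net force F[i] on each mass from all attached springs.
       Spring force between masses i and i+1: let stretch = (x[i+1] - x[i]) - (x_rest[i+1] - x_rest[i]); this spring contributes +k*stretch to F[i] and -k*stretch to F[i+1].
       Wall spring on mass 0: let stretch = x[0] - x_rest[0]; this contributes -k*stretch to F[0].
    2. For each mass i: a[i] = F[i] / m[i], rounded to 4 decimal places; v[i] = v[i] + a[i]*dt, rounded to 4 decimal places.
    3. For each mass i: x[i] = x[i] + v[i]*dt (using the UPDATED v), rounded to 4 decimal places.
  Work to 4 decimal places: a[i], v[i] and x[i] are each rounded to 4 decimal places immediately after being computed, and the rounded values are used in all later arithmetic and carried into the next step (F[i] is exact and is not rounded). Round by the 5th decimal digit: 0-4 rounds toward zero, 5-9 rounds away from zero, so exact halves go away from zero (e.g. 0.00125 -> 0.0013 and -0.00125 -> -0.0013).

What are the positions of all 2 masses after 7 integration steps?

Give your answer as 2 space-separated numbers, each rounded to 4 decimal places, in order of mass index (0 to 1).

Step 0: x=[3.0000 10.0000] v=[0.0000 0.0000]
Step 1: x=[3.3200 9.6800] v=[1.6000 -1.6000]
Step 2: x=[3.8832 9.1424] v=[2.8160 -2.6880]
Step 3: x=[4.5565 8.5633] v=[3.3664 -2.8954]
Step 4: x=[5.1858 8.1431] v=[3.1465 -2.1008]
Step 5: x=[5.6368 8.0498] v=[2.2551 -0.4666]
Step 6: x=[5.8299 8.3704] v=[0.9656 1.6030]
Step 7: x=[5.7599 9.0845] v=[-0.3502 3.5706]

Answer: 5.7599 9.0845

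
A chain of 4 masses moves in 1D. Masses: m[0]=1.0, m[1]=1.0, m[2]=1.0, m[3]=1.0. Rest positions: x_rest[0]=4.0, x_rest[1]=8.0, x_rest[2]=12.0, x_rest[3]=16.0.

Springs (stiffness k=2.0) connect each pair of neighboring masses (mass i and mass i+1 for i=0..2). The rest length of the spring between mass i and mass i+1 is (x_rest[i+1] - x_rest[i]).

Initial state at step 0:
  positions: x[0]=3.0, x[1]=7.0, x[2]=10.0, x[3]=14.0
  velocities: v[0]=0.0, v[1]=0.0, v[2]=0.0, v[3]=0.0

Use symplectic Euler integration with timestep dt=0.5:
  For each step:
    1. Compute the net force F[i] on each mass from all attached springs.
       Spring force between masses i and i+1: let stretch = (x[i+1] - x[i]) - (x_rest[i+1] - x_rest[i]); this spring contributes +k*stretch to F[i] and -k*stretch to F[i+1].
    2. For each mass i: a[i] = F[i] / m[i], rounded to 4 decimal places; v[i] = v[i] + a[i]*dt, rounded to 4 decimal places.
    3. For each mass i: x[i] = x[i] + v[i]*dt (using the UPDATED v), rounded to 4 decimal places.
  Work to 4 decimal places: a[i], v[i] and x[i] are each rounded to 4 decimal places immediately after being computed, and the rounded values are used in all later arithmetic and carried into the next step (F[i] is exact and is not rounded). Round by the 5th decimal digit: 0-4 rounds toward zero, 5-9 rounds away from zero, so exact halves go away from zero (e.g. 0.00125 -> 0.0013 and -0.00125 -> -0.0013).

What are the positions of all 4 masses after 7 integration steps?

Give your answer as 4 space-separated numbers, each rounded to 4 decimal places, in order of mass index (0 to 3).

Answer: 2.1875 6.2500 10.7500 14.8125

Derivation:
Step 0: x=[3.0000 7.0000 10.0000 14.0000] v=[0.0000 0.0000 0.0000 0.0000]
Step 1: x=[3.0000 6.5000 10.5000 14.0000] v=[0.0000 -1.0000 1.0000 0.0000]
Step 2: x=[2.7500 6.2500 10.7500 14.2500] v=[-0.5000 -0.5000 0.5000 0.5000]
Step 3: x=[2.2500 6.5000 10.5000 14.7500] v=[-1.0000 0.5000 -0.5000 1.0000]
Step 4: x=[1.8750 6.6250 10.3750 15.1250] v=[-0.7500 0.2500 -0.2500 0.7500]
Step 5: x=[1.8750 6.2500 10.7500 15.1250] v=[0.0000 -0.7500 0.7500 0.0000]
Step 6: x=[2.0625 5.9375 11.0625 14.9375] v=[0.3750 -0.6250 0.6250 -0.3750]
Step 7: x=[2.1875 6.2500 10.7500 14.8125] v=[0.2500 0.6250 -0.6250 -0.2500]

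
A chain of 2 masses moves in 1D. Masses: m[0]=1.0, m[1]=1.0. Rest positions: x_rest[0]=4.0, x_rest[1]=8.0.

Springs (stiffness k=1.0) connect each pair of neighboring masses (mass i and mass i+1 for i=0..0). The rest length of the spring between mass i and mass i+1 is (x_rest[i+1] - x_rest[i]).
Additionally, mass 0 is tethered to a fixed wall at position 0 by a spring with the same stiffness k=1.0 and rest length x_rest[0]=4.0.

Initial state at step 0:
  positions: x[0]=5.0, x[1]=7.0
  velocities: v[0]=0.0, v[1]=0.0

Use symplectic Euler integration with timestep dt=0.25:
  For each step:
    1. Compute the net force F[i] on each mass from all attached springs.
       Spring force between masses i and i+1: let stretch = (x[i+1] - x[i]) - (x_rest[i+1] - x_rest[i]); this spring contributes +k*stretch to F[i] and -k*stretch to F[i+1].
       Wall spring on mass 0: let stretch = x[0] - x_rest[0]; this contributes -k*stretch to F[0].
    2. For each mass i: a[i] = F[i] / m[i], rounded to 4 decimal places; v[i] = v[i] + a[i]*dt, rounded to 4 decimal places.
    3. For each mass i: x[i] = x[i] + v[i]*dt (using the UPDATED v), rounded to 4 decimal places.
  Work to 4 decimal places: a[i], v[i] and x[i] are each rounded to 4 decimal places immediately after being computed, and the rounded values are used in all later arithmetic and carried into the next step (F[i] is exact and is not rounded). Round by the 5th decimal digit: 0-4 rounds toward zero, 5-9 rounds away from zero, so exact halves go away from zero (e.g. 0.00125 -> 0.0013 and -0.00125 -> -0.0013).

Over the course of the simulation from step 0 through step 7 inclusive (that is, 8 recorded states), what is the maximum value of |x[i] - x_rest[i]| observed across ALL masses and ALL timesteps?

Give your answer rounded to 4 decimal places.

Step 0: x=[5.0000 7.0000] v=[0.0000 0.0000]
Step 1: x=[4.8125 7.1250] v=[-0.7500 0.5000]
Step 2: x=[4.4688 7.3555] v=[-1.3750 0.9219]
Step 3: x=[4.0262 7.6556] v=[-1.7705 1.2002]
Step 4: x=[3.5588 7.9788] v=[-1.8697 1.2929]
Step 5: x=[3.1452 8.2758] v=[-1.6544 1.1879]
Step 6: x=[2.8557 8.5021] v=[-1.1581 0.9053]
Step 7: x=[2.7406 8.6255] v=[-0.4604 0.4937]
Max displacement = 1.2594

Answer: 1.2594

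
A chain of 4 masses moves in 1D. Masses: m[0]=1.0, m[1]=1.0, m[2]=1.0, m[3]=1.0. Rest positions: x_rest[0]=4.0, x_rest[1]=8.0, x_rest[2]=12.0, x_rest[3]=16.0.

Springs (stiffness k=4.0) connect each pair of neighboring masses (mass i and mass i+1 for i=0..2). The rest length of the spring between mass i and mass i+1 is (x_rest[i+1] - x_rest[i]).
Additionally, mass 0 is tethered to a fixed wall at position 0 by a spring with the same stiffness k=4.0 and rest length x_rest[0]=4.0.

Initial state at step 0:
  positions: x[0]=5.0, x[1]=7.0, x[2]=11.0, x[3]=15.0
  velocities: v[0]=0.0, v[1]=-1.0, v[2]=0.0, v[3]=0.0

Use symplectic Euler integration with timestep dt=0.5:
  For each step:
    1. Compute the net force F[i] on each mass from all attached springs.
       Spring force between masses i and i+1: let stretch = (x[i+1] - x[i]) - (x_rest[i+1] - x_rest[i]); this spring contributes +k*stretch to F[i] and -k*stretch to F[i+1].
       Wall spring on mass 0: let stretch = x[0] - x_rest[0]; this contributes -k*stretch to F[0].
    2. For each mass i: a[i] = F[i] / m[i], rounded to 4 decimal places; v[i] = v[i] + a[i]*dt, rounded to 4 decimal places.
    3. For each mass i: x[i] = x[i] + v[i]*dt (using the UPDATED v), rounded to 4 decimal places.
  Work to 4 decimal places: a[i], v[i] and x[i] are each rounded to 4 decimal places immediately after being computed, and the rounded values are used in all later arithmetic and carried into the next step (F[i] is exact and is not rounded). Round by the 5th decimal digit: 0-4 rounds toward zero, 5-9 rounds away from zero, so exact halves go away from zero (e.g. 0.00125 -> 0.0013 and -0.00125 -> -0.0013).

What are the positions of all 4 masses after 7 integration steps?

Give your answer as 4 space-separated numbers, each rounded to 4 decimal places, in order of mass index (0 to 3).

Answer: 5.5000 7.0000 12.5000 17.0000

Derivation:
Step 0: x=[5.0000 7.0000 11.0000 15.0000] v=[0.0000 -1.0000 0.0000 0.0000]
Step 1: x=[2.0000 8.5000 11.0000 15.0000] v=[-6.0000 3.0000 0.0000 0.0000]
Step 2: x=[3.5000 6.0000 12.5000 15.0000] v=[3.0000 -5.0000 3.0000 0.0000]
Step 3: x=[4.0000 7.5000 10.0000 16.5000] v=[1.0000 3.0000 -5.0000 3.0000]
Step 4: x=[4.0000 8.0000 11.5000 15.5000] v=[0.0000 1.0000 3.0000 -2.0000]
Step 5: x=[4.0000 8.0000 13.5000 14.5000] v=[0.0000 0.0000 4.0000 -2.0000]
Step 6: x=[4.0000 9.5000 11.0000 16.5000] v=[0.0000 3.0000 -5.0000 4.0000]
Step 7: x=[5.5000 7.0000 12.5000 17.0000] v=[3.0000 -5.0000 3.0000 1.0000]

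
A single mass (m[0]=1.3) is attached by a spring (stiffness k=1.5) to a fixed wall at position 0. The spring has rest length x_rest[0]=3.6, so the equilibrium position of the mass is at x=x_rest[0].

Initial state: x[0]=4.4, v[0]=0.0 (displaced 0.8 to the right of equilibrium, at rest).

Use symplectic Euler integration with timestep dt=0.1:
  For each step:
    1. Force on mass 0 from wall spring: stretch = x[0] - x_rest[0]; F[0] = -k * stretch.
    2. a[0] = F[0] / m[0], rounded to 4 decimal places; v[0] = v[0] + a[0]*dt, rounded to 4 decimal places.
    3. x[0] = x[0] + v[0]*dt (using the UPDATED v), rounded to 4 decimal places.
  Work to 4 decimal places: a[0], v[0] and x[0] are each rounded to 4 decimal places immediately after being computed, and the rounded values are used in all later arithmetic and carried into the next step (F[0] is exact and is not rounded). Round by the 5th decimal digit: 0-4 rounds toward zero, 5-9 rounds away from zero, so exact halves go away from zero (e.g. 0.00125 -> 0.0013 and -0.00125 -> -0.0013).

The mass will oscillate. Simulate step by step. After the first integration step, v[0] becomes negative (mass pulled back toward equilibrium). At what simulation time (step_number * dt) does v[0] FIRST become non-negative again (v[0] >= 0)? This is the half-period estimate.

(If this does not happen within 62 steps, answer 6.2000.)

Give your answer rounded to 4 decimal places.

Step 0: x=[4.4000] v=[0.0000]
Step 1: x=[4.3908] v=[-0.0923]
Step 2: x=[4.3724] v=[-0.1836]
Step 3: x=[4.3451] v=[-0.2727]
Step 4: x=[4.3092] v=[-0.3587]
Step 5: x=[4.2652] v=[-0.4405]
Step 6: x=[4.2135] v=[-0.5173]
Step 7: x=[4.1547] v=[-0.5881]
Step 8: x=[4.0895] v=[-0.6521]
Step 9: x=[4.0186] v=[-0.7086]
Step 10: x=[3.9429] v=[-0.7569]
Step 11: x=[3.8633] v=[-0.7965]
Step 12: x=[3.7806] v=[-0.8269]
Step 13: x=[3.6958] v=[-0.8477]
Step 14: x=[3.6099] v=[-0.8588]
Step 15: x=[3.5239] v=[-0.8599]
Step 16: x=[3.4388] v=[-0.8511]
Step 17: x=[3.3556] v=[-0.8325]
Step 18: x=[3.2752] v=[-0.8043]
Step 19: x=[3.1985] v=[-0.7668]
Step 20: x=[3.1265] v=[-0.7205]
Step 21: x=[3.0599] v=[-0.6659]
Step 22: x=[2.9995] v=[-0.6036]
Step 23: x=[2.9461] v=[-0.5343]
Step 24: x=[2.9002] v=[-0.4589]
Step 25: x=[2.8624] v=[-0.3782]
Step 26: x=[2.8331] v=[-0.2931]
Step 27: x=[2.8126] v=[-0.2046]
Step 28: x=[2.8012] v=[-0.1138]
Step 29: x=[2.7990] v=[-0.0216]
Step 30: x=[2.8061] v=[0.0708]
First v>=0 after going negative at step 30, time=3.0000

Answer: 3.0000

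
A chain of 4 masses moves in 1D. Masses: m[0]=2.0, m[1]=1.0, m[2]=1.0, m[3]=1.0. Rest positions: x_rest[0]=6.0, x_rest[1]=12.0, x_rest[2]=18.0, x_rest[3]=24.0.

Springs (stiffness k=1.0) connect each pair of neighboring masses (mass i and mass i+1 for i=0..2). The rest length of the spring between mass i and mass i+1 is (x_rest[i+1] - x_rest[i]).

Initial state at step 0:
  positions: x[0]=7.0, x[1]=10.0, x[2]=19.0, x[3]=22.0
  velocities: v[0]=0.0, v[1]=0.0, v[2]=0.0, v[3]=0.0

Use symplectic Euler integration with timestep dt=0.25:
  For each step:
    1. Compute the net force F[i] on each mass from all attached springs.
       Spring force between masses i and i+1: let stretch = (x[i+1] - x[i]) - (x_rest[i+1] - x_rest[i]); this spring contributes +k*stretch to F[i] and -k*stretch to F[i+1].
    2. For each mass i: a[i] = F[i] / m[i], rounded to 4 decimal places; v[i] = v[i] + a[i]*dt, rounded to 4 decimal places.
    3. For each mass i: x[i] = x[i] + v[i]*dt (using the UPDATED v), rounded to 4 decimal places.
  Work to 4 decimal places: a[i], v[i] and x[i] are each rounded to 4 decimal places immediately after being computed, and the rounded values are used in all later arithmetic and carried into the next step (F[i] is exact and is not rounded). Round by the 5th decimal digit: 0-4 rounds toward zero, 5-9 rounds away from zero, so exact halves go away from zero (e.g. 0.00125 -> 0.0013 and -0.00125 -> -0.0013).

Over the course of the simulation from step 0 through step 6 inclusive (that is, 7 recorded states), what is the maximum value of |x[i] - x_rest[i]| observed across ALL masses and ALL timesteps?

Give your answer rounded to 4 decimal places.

Answer: 2.4255

Derivation:
Step 0: x=[7.0000 10.0000 19.0000 22.0000] v=[0.0000 0.0000 0.0000 0.0000]
Step 1: x=[6.9063 10.3750 18.6250 22.1875] v=[-0.3750 1.5000 -1.5000 0.7500]
Step 2: x=[6.7335 11.0488 17.9570 22.5274] v=[-0.6914 2.6953 -2.6719 1.3594]
Step 3: x=[6.5080 11.8847 17.1429 22.9566] v=[-0.9020 3.3435 -3.2564 1.7168]
Step 4: x=[6.2630 12.7132 16.3635 23.3975] v=[-0.9799 3.3139 -3.1175 1.7634]
Step 5: x=[6.0321 13.3667 15.7956 23.7737] v=[-0.9236 2.6139 -2.2716 1.5049]
Step 6: x=[5.8429 13.7136 15.5745 24.0263] v=[-0.7568 1.3875 -0.8843 1.0104]
Max displacement = 2.4255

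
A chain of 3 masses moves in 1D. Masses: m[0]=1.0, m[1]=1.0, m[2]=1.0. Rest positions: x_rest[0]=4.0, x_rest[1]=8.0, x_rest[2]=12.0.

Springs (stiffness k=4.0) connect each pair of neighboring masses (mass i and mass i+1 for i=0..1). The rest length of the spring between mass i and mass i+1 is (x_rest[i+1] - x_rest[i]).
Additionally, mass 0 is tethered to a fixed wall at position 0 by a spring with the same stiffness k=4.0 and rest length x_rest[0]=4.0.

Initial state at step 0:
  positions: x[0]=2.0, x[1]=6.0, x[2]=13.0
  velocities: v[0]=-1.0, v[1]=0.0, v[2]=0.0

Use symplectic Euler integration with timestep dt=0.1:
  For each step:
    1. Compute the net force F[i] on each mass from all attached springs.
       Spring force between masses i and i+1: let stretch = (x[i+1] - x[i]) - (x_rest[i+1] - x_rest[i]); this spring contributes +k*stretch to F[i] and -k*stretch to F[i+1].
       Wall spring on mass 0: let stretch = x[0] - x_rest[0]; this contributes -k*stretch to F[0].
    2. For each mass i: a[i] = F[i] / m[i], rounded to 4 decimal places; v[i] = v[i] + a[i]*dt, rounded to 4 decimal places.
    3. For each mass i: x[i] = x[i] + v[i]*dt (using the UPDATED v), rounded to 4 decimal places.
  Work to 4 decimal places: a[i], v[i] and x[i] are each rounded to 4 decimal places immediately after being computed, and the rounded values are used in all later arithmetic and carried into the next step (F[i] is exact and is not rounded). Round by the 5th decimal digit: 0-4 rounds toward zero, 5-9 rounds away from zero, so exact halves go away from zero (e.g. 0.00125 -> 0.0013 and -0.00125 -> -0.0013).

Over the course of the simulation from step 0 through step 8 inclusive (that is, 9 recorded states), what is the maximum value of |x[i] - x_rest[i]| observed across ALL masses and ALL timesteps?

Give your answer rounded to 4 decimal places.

Answer: 2.0200

Derivation:
Step 0: x=[2.0000 6.0000 13.0000] v=[-1.0000 0.0000 0.0000]
Step 1: x=[1.9800 6.1200 12.8800] v=[-0.2000 1.2000 -1.2000]
Step 2: x=[2.0464 6.3448 12.6496] v=[0.6640 2.2480 -2.3040]
Step 3: x=[2.2029 6.6499 12.3270] v=[1.5648 3.0506 -3.2259]
Step 4: x=[2.4491 7.0042 11.9373] v=[2.4624 3.5426 -3.8967]
Step 5: x=[2.7796 7.3736 11.5103] v=[3.3048 3.6938 -4.2699]
Step 6: x=[3.1827 7.7247 11.0778] v=[4.0306 3.5109 -4.3246]
Step 7: x=[3.6401 8.0282 10.6712] v=[4.5743 3.0353 -4.0658]
Step 8: x=[4.1275 8.2619 10.3189] v=[4.8735 2.3373 -3.5230]
Max displacement = 2.0200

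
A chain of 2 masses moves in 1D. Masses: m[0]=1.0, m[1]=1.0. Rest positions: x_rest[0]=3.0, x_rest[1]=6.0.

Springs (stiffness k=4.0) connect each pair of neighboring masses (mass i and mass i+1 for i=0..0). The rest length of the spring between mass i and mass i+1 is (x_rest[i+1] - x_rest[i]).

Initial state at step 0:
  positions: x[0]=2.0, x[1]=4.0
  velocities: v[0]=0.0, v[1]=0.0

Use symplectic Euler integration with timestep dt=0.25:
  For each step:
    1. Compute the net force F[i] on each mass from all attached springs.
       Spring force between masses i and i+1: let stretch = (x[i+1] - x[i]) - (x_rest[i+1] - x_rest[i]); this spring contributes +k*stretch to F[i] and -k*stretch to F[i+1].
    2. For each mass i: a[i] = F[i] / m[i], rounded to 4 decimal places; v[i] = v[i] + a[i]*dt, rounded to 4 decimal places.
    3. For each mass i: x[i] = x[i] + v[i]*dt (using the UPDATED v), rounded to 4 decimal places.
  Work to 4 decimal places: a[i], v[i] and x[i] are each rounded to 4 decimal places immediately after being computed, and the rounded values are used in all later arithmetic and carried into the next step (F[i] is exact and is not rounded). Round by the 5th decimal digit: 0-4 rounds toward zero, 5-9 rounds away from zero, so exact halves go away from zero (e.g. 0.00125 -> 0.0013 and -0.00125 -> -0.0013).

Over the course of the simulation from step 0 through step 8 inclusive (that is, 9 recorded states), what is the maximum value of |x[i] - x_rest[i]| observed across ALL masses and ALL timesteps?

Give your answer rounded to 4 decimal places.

Answer: 2.0312

Derivation:
Step 0: x=[2.0000 4.0000] v=[0.0000 0.0000]
Step 1: x=[1.7500 4.2500] v=[-1.0000 1.0000]
Step 2: x=[1.3750 4.6250] v=[-1.5000 1.5000]
Step 3: x=[1.0625 4.9375] v=[-1.2500 1.2500]
Step 4: x=[0.9688 5.0313] v=[-0.3750 0.3750]
Step 5: x=[1.1407 4.8594] v=[0.6875 -0.6875]
Step 6: x=[1.4923 4.5079] v=[1.4062 -1.4062]
Step 7: x=[1.8478 4.1525] v=[1.4218 -1.4218]
Step 8: x=[2.0294 3.9709] v=[0.7265 -0.7265]
Max displacement = 2.0312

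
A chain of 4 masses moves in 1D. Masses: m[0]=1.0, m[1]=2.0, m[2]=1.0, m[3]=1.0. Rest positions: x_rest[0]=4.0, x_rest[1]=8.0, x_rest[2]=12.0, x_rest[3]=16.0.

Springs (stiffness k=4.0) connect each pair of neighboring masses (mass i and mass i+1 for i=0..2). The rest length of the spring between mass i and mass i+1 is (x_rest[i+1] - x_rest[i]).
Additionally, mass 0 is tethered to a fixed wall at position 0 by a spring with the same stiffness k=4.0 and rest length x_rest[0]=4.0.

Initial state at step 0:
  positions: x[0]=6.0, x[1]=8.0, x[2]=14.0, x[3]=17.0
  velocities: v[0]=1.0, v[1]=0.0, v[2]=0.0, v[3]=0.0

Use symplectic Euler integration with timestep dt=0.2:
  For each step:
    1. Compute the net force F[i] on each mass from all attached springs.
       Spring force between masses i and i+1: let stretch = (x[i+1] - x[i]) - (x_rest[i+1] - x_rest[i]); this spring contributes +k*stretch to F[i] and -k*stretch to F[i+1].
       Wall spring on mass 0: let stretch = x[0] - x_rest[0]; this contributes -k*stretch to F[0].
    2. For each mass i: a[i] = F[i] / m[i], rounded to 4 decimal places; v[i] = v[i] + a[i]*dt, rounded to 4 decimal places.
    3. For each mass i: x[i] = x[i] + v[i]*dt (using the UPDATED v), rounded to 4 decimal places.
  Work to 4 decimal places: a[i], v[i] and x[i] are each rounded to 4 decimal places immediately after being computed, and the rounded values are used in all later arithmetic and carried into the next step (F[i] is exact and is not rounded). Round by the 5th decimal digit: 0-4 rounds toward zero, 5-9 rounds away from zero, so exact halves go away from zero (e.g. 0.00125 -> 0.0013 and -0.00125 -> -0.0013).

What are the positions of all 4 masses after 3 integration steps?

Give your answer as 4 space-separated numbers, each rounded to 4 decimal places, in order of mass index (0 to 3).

Step 0: x=[6.0000 8.0000 14.0000 17.0000] v=[1.0000 0.0000 0.0000 0.0000]
Step 1: x=[5.5600 8.3200 13.5200 17.1600] v=[-2.2000 1.6000 -2.4000 0.8000]
Step 2: x=[4.6720 8.8352 12.7904 17.3776] v=[-4.4400 2.5760 -3.6480 1.0880]
Step 3: x=[3.7026 9.3338 12.1619 17.5012] v=[-4.8470 2.4928 -3.1424 0.6182]

Answer: 3.7026 9.3338 12.1619 17.5012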